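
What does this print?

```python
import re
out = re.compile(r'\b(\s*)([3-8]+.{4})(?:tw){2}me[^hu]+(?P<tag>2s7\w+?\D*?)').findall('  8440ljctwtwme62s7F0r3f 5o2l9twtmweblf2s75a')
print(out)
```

[('', '8440ljc', '2s75')]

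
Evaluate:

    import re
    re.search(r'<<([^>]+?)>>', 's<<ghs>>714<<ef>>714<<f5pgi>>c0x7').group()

`search` walks the string left to right and returns the first match it finds.
The match spans [1:8] → '<<ghs>>'.
Captured: group 1 = 'ghs'.

'<<ghs>>'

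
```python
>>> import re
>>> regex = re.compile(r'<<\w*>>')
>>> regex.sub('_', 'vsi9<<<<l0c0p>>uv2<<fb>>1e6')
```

'vsi9<<_uv2_1e6'

Each match is replaced by '_'.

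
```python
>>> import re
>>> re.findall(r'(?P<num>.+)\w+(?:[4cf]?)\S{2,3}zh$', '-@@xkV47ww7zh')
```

['-@@xkV47']

Because there's exactly one group, `findall` drops the full match and keeps group 1 from the one hit.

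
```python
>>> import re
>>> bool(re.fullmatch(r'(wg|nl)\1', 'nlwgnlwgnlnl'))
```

False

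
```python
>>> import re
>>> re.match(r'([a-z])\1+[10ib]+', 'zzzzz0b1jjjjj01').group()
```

'zzzzz0b1'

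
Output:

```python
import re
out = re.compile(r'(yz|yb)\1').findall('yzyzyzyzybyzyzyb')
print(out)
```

`\1` has to match the exact text group 1 already captured.
`findall` collects group 1 from each match (3 total).

['yz', 'yz', 'yz']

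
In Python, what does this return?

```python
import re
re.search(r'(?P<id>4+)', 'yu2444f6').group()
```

'444'

This matches one or more of a literal '4' (captured as 'id').
`search` walks the string left to right and returns the first match it finds.
The match spans [3:6] → '444'.
Captured: group 1 = '444'.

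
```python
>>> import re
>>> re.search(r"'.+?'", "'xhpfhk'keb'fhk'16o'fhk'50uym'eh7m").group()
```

"'xhpfhk'"

A `+?`/`*?`/`{m,n}?` starts at its minimum and grows only as far as needed for what follows to match.
`re.search` scans for the first position where the pattern succeeds.
The match spans [0:8] → "'xhpfhk'".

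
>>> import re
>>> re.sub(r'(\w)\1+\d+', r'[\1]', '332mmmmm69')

'[3][m]'

`\1` has to match the exact text group 1 already captured.
Matches: at [0:3] → '332'; at [3:10] → 'mmmmm69'.
`\1` in the replacement pulls in group 1's text for each match.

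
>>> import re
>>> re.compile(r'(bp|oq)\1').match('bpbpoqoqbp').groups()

('bp',)

The match spans [0:4] → 'bpbp'.
Captured: group 1 = 'bp'.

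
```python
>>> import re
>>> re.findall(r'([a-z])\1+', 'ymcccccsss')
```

`\1` has to match the exact text group 1 already captured.
With a single group, `findall` returns only what that group captured — 2 items.

['c', 's']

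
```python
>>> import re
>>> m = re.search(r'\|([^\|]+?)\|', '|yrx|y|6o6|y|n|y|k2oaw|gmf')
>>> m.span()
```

Unlike `match`, `search` isn't anchored — it looks for the pattern anywhere in the string.
The match spans [0:5] → '|yrx|'.
Captured: group 1 = 'yrx'.

(0, 5)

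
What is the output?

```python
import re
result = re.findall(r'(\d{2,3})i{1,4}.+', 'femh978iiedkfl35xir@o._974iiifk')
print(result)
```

Pattern: 2 to 3 of a digit (captured); then 1 to 4 of a literal 'i', then one or more of any character.
With a single group, `findall` returns only what that group captured — 1 item.

['978']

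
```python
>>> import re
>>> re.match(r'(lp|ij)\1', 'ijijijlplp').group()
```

`\1` is not a pattern — it's the concrete string captured by group 1, re-applied verbatim.
`re.match` won't scan ahead — the pattern has to work from the very first character.
The match spans [0:4] → 'ijij'.
Captured: group 1 = 'ij'.

'ijij'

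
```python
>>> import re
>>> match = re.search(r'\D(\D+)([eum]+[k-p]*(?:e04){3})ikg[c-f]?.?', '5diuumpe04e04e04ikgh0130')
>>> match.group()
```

'diuumpe04e04e04ikgh'

This matches a non-digit; then one or more of a non-digit (captured); then one or more of one of [eum], then zero or more of a character in [k-p], then the literal 'e04' repeated 3 times (captured); then the literal 'ikg', then optionally a character in [c-f], then optionally any character.
The match spans [1:20] → 'diuumpe04e04e04ikgh'.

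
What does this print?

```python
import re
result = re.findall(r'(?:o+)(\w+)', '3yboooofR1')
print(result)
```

The pattern matches one or more of a literal 'o' (non-capturing group); then one or more of a word character (captured).
Scanning left to right: at [3:10] match 'oooofR1', group 1 = 'fR1'.
With a single group, `findall` returns only what that group captured — 1 item.

['fR1']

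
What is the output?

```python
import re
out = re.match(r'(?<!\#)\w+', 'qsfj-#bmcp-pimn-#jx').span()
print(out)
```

(0, 4)

A negative assertion filters positions out without eating any characters.
`re.match` only tries the pattern at the start of the string.
The match spans [0:4] → 'qsfj'.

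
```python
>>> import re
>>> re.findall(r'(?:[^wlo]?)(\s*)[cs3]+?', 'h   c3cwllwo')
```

Pattern: optionally any character except [wlo] (non-capturing group); then zero or more of whitespace (captured); then one or more of one of [cs3] (lazy).
Matches: at [0:5] match 'h   c', group 1 = '   '; at [5:7] match '3c', group 1 = ''.
One capturing group, so `findall` returns just the captured substring from each match — 2 in all.

['   ', '']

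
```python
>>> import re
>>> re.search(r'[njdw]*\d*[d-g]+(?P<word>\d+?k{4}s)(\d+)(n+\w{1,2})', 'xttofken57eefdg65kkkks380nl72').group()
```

'n57eefdg65kkkks380nl7'

The match spans [7:28] → 'n57eefdg65kkkks380nl7'.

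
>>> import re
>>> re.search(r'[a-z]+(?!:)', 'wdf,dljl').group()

'wdf'

The negative lookaround is zero-width — it rules out positions where the adjacent text would match, without consuming anything.
The match spans [0:3] → 'wdf'.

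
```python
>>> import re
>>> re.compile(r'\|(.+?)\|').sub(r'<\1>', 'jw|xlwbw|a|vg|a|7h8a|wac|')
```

A non-greedy quantifier consumes as few characters as it can — just enough that the remainder of the pattern still matches from where it stops; whatever follows it matches normally.
Matches: at [2:9] → '|xlwbw|'; at [10:14] → '|vg|'; at [15:21] → '|7h8a|'.
The replacement refers to a captured group, so each match is rewritten using its own captured text.

'jw<xlwbw>a<vg>a<7h8a>wac|'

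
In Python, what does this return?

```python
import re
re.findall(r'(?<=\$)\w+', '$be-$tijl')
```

The `(?=…)`/`(?<=…)` assertion just peeks at neighbouring text; it doesn't advance the match position.
`findall` yields the raw match text (2 of them) because the pattern has no groups.

['be', 'tijl']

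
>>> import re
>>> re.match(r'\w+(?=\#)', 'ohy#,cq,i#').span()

(0, 3)

With `match`, the pattern is implicitly anchored at the beginning.
The match spans [0:3] → 'ohy'.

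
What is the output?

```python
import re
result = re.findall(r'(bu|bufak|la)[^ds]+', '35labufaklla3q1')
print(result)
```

Because there's exactly one group, `findall` drops the full match and keeps group 1 from the one hit.

['la']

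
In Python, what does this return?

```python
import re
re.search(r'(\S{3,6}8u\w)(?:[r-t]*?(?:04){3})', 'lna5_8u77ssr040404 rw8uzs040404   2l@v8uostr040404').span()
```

The match spans [34:50] → '2l@v8uostr040404'.

(34, 50)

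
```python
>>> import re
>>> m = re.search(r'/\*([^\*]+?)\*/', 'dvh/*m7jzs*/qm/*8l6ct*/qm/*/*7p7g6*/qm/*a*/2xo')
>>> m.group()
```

'/*m7jzs*/'

The match spans [3:12] → '/*m7jzs*/'.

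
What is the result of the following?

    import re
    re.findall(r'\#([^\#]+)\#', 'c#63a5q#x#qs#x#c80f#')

['63a5q', 'qs', 'c80f']

One capturing group, so `findall` returns just the captured substring from each match — 3 in all.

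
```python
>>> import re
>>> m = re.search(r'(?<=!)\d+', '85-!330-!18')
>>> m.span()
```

Lookahead/lookbehind check context without consuming it, so the matched span excludes the asserted characters.
The match spans [4:7] → '330'.

(4, 7)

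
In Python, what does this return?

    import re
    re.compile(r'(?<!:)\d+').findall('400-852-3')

['400', '852', '3']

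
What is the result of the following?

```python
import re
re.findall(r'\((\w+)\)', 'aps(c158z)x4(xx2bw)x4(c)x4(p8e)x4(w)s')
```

['c158z', 'xx2bw', 'c', 'p8e', 'w']

Scanning left to right: at [3:10] match '(c158z)', group 1 = 'c158z'; at [12:19] match '(xx2bw)', group 1 = 'xx2bw'; at [21:24] match '(c)', group 1 = 'c'; at [26:31] match '(p8e)', group 1 = 'p8e'; at [33:36] match '(w)', group 1 = 'w'.
One capturing group, so `findall` returns just the captured substring from each match — 5 in all.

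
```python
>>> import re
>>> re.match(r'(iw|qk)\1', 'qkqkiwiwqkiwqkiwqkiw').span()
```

(0, 4)

`re.match` won't scan ahead — the pattern has to work from the very first character.
The match spans [0:4] → 'qkqk'.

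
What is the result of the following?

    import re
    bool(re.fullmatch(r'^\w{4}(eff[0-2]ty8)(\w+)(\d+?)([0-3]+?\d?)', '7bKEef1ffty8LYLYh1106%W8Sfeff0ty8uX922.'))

False

`re.fullmatch` requires the pattern to consume the entire string.
Here there's no way to consume every character, so the call returns None, and `bool(None)` is False.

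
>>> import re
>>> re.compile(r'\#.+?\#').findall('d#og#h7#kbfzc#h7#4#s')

Since nothing is captured, `findall` lists the 3 matched substrings directly.

['#og#', '#kbfzc#', '#4#']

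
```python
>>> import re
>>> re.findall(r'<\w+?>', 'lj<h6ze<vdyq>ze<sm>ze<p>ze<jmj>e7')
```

['<vdyq>', '<sm>', '<p>', '<jmj>']

With no groups in the pattern, `findall` gives back each whole match — 4 here.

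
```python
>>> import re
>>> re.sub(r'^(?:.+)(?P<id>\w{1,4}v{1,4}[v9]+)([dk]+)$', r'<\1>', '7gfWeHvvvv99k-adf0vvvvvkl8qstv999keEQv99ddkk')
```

This matches anchored at the start of the string; then one or more of any character (non-capturing group); then 1 to 4 of a word character, then 1 to 4 of the literal 'v', then one or more of one of [v9] (captured as 'id'); then one or more of one of [dk] (captured); then anchored at the end.
Matches: at [0:44] → '7gfWeHvvvv99k-adf0vvvvvkl8qstv999keEQv99ddkk'.
`\1` in the replacement pulls in group 1's text for each match.

'<Qv99>'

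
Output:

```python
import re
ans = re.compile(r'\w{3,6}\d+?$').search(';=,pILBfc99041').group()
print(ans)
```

pILBfc99041

The match spans [3:14] → 'pILBfc99041'.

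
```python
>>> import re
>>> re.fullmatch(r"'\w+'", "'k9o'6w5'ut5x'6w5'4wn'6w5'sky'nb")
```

None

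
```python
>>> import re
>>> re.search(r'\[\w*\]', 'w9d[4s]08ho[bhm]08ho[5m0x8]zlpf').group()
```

'[4s]'

Unlike `match`, `search` isn't anchored — it looks for the pattern anywhere in the string.
The match spans [3:7] → '[4s]'.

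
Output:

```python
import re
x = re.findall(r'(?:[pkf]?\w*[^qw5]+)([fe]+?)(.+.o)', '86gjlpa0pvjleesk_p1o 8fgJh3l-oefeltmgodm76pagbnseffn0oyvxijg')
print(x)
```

Pattern: optionally one of [pkf], then zero or more of a word character, then one or more of any character except [qw5] (non-capturing group); then one or more of one of [fe] (lazy) (captured); then one or more of any character, then any character, then the literal 'o' (captured).
Walking the string: at [0:54] match '86gjlpa0pvjleesk_p1o 8fgJh3l-oefeltmgodm76pagbnseffn0o', groups = ('f', 'n0o').
2 groups means the one result is a tuple of 2 captured strings — 1 here.

[('f', 'n0o')]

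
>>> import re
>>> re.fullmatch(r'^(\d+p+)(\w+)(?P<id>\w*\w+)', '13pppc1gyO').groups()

('13ppp', 'c1gy', 'O')

The match spans [0:10] → '13pppc1gyO'.
Captured: group 1 = '13ppp', group 2 = 'c1gy', group 3 = 'O'.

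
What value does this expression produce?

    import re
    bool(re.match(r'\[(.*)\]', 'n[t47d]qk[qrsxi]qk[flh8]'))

`match` is anchored at position 0; if the pattern doesn't fit there, it returns None.
Here the pattern fails at index 0, so the call returns None, and `bool(None)` is False.

False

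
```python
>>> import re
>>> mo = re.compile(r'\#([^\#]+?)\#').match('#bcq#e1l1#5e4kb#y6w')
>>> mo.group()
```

With `match`, the pattern is implicitly anchored at the beginning.
The match spans [0:5] → '#bcq#'.
Captured: group 1 = 'bcq'.

'#bcq#'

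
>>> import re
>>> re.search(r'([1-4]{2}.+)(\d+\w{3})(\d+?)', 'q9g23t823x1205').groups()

The match spans [3:13] → '23t823x120'.
Captured: group 1 = '23t82', group 2 = '3x12', group 3 = '0'.

('23t82', '3x12', '0')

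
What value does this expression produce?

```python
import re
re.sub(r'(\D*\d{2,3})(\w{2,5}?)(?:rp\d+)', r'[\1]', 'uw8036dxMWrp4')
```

'[uw803]'

Pattern: zero or more of a non-digit, then 2 to 3 of a digit (captured); then 2 to 5 of a word character (lazy) (captured); then the literal 'rp', then one or more of a digit (non-capturing group).
Matches: at [0:13] → 'uw8036dxMWrp4'.
Each match is replaced using the text its own group 1 captured.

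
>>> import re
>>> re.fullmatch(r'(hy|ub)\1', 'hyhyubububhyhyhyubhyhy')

None

`\1` is not a pattern — it's the concrete string captured by group 1, re-applied verbatim.
`re.fullmatch` requires the pattern to consume the entire string.
Here the string isn't matched end-to-end, so the call returns None.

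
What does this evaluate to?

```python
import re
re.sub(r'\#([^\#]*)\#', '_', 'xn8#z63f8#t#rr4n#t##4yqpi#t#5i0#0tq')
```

Matches: at [3:10] → '#z63f8#'; at [11:17] → '#rr4n#'; at [18:20] → '##'; at [25:28] → '#t#'.
Each match is replaced by '_'.

'xn8_t_t_4yqpi_5i0#0tq'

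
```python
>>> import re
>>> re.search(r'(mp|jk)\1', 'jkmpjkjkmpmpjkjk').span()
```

(4, 8)

`\1` has to match the exact text group 1 already captured.
`search` walks the string left to right and returns the first match it finds.
The match spans [4:8] → 'jkjk'.
Captured: group 1 = 'jk'.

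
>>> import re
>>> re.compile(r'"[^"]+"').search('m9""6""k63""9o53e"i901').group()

'"6"'

`re.search` tries every starting position until one works.
The match spans [3:6] → '"6"'.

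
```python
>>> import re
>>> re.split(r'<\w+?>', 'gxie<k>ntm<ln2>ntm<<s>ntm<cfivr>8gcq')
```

['gxie', 'ntm', 'ntm<', 'ntm', '8gcq']

Matches to split on: at [4:7] → '<k>'; at [10:15] → '<ln2>'; at [19:22] → '<s>'; at [25:32] → '<cfivr>'.
The string is cut at each match, leaving 5 pieces.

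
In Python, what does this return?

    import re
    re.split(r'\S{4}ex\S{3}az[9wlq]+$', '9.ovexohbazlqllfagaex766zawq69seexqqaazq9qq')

['9.ovexohbazlqllfagaex766zawq', '']

The string is cut at each match, leaving 2 pieces.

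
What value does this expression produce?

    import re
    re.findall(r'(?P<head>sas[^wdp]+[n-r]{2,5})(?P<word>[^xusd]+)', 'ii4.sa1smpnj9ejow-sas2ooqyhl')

The pattern matches the literal 'sas', then one or more of any character except [wdp], then 2 to 5 of a character in [n-r] (captured as 'head'); then one or more of any character except [xusd] (captured as 'word').
Multiple groups make `findall` return tuples — one 2-tuple for the one match.

[('sas2ooq', 'yhl')]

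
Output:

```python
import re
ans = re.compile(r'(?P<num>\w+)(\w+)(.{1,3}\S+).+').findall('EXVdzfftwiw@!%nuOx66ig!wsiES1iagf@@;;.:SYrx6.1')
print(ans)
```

With 3 capturing groups, `findall` returns a 3-tuple per match.

[('EXVdzfftwi', 'w', '@!%nuOx66ig!wsiES1iagf@@;;.:SYrx6.')]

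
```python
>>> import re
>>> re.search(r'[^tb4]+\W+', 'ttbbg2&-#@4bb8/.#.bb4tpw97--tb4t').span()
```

(4, 10)

The pattern matches one or more of any character except [tb4]; then one or more of a non-word character.
The match spans [4:10] → 'g2&-#@'.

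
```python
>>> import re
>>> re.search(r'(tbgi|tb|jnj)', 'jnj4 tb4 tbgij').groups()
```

The match spans [0:3] → 'jnj'.
Captured: group 1 = 'jnj'.

('jnj',)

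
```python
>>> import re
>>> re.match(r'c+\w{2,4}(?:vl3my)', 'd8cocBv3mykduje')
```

None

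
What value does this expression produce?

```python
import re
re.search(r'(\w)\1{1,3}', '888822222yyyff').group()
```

`\1` is not a pattern — it's the concrete string captured by group 1, re-applied verbatim.
The match spans [0:4] → '8888'.

'8888'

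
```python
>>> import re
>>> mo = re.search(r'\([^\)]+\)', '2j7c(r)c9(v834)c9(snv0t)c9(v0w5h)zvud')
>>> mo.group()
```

'(r)'

The match spans [4:7] → '(r)'.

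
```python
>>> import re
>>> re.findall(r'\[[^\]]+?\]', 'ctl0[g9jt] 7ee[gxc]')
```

['[g9jt]', '[gxc]']

Matches: at [4:10] → '[g9jt]'; at [14:19] → '[gxc]'.
Since nothing is captured, `findall` lists the 2 matched substrings directly.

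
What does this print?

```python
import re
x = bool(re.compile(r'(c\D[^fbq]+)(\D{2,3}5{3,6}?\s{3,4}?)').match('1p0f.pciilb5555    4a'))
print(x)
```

This matches the literal 'c', then a non-digit, then one or more of any character except [fbq] (captured); then 2 to 3 of a non-digit, then 3 to 6 of the literal '5' (lazy), then 3 to 4 of whitespace (lazy) (captured).
With `match`, the pattern is implicitly anchored at the beginning.
Here position 0 doesn't satisfy it, so the call returns None, and `bool(None)` is False.

False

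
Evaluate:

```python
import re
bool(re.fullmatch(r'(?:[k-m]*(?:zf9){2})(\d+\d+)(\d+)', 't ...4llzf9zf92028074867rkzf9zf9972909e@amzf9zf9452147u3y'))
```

For `fullmatch`, every character of the input must be accounted for by the pattern.
Here there's no way to consume every character, so the call returns None, and `bool(None)` is False.

False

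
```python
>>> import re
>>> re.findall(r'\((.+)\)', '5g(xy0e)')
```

['xy0e']

Matches: at [2:8] match '(xy0e)', group 1 = 'xy0e'.
One capturing group, so `findall` returns just the captured substring from the one match — 1 in all.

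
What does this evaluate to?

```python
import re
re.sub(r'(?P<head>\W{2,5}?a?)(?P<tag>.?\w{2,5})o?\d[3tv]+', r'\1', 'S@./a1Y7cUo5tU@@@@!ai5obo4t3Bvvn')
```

The `?` after the quantifier makes it lazy — it takes as little as possible before letting the rest of the pattern try.
Each match is replaced using the text its own group 1 captured.

'S@./aU@@@@Bvvn'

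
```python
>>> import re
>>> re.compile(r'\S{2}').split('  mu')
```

Pattern: exactly 2 of a non-whitespace character.
Matches to split on: at [2:4] → 'mu'.
`split` removes every match and returns the 2 fragments in between.

['  ', '']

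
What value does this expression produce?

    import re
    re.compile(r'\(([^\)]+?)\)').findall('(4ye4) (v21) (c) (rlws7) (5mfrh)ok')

['4ye4', 'v21', 'c', 'rlws7', '5mfrh']

Matches: at [0:6] match '(4ye4)', group 1 = '4ye4'; at [7:12] match '(v21)', group 1 = 'v21'; at [13:16] match '(c)', group 1 = 'c'; at [17:24] match '(rlws7)', group 1 = 'rlws7'; at [25:32] match '(5mfrh)', group 1 = '5mfrh'.
With a single group, `findall` returns only what that group captured — 5 items.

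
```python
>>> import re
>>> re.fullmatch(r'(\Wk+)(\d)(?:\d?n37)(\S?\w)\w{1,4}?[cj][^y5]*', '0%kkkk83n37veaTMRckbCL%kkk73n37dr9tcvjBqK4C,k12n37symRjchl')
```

None

For `fullmatch`, every character of the input must be accounted for by the pattern.
Here there's no way to consume every character, so the call returns None.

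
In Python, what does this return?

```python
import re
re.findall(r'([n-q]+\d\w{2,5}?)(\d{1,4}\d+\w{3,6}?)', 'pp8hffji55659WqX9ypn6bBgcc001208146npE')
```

Lazy quantifiers expand one character at a time until the remainder of the pattern can match.
`findall` packs the 2 group values into a tuple for every match.

[('pp8hffji', '55659WqX'), ('pn6bBgcc', '001208146npE')]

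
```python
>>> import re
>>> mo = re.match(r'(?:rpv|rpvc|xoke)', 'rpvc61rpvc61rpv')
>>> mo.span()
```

Branches in `(...|...)` are attempted left-to-right; the first branch that allows the whole pattern to succeed is taken.
`re.match` only tries the pattern at the start of the string.
The match spans [0:3] → 'rpv'.

(0, 3)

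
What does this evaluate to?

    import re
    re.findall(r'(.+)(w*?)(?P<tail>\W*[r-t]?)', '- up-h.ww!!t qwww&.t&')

[('- up-h.ww!!t qwww&.t&', '', '')]

This matches one or more of any character (captured); then zero or more of a literal 'w' (lazy) (captured); then zero or more of a non-word character, then optionally a character in [r-t] (captured as 'tail').
Scanning left to right: at [0:21] match '- up-h.ww!!t qwww&.t&', groups = ('- up-h.ww!!t qwww&.t&', '', '').
`findall` packs the 3 group values into a tuple for every match.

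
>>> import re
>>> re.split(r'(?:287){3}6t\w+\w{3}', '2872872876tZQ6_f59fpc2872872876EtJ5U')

The pattern matches the literal '287' repeated 3 times, then the literal '6t', then one or more of a word character; then exactly 3 of a word character.
Matches to split on: at [0:36] → '2872872876tZQ6_f59fpc2872872876EtJ5U'.
The string is cut at each match, leaving 2 pieces.

['', '']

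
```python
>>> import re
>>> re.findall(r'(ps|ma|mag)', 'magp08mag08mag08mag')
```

Alternation tries branches left to right and keeps the first one that lets the overall match succeed at that position.
Scanning left to right: at [0:2] match 'ma', group 1 = 'ma'; at [6:8] match 'ma', group 1 = 'ma'; at [11:13] match 'ma', group 1 = 'ma'; at [16:18] match 'ma', group 1 = 'ma'.
With a single group, `findall` returns only what that group captured — 4 items.

['ma', 'ma', 'ma', 'ma']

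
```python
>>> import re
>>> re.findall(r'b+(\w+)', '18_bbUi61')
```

['Ui61']

This matches one or more of a literal 'b'; then one or more of a word character (captured).
`findall` collects group 1 from the one match (1 total).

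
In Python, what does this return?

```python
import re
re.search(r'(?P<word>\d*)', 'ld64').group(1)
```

The match spans [0:0] → ''.
Captured: group 1 = ''.

''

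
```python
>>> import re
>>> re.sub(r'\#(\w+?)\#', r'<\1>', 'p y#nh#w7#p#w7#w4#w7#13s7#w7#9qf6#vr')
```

Matches: at [3:7] → '#nh#'; at [9:12] → '#p#'; at [14:18] → '#w4#'; at [20:26] → '#13s7#'; at [28:34] → '#9qf6#'.
`\1` in the replacement pulls in group 1's text for each match.

'p y<nh>w7<p>w7<w4>w7<13s7>w7<9qf6>vr'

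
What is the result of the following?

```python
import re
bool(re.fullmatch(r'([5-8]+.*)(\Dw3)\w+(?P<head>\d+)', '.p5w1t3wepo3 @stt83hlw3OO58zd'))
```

False

The pattern matches one or more of a character in [5-8], then zero or more of any character (captured); then a non-digit, then the literal 'w3' (captured); then one or more of a word character; then one or more of a digit (captured as 'head').
For `fullmatch`, every character of the input must be accounted for by the pattern.
Here the string isn't matched end-to-end, so the call returns None, and `bool(None)` is False.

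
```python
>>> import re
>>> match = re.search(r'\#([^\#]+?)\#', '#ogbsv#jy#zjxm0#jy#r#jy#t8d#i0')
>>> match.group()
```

The match spans [0:7] → '#ogbsv#'.

'#ogbsv#'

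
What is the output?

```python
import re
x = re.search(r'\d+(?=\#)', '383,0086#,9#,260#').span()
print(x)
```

The `(?=…)`/`(?<=…)` assertion just peeks at neighbouring text; it doesn't advance the match position.
`re.search` tries every starting position until one works.
The match spans [4:8] → '0086'.

(4, 8)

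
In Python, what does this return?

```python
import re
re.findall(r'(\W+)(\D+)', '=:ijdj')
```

[('=:', 'ijdj')]

Pattern: one or more of a non-word character (captured); then one or more of a non-digit (captured).
Walking the string: at [0:6] match '=:ijdj', groups = ('=:', 'ijdj').
`findall` packs the 2 group values into a tuple for every match.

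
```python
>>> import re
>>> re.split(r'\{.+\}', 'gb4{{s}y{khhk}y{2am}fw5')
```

Matches to split on: at [3:20] → '{{s}y{khhk}y{2am}'.
Splitting on the pattern gives 2 pieces.

['gb4', 'fw5']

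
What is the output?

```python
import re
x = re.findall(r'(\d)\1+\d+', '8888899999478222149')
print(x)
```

['8']

A backreference is literal: `\1` must see the identical characters the first group matched.
Matches: at [0:19] match '8888899999478222149', group 1 = '8'.
`findall` collects group 1 from the one match (1 total).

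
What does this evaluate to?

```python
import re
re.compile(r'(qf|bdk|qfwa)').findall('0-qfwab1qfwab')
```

['qf', 'qf']

`|` is ordered: at each position the engine commits to the first alternative that works.
Scanning left to right: at [2:4] match 'qf', group 1 = 'qf'; at [8:10] match 'qf', group 1 = 'qf'.
`findall` collects group 1 from each match (2 total).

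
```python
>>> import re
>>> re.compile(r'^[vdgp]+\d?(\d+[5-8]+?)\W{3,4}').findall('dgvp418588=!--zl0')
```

`findall` collects group 1 from the one match (1 total).

['18588']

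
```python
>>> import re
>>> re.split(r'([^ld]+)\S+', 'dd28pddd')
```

['dd', '28p', '']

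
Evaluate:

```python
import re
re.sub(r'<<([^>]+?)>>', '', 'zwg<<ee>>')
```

'zwg'

Matches: at [3:9] → '<<ee>>'.
`sub` substitutes '' at each match site.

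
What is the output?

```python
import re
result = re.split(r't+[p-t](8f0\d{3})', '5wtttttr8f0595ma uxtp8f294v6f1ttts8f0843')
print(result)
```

['5w', '8f0595', 'ma uxtp8f294v6f1', '8f0843', '']

Pattern: one or more of the literal 't', then a character in [p-t]; then the literal '8f0', then exactly 3 of a digit (captured).
Matches to split on: at [2:14] → 'tttttr8f0595'; at [30:40] → 'ttts8f0843'.
Because the pattern has a capturing group, `split` also inserts each captured text between the pieces.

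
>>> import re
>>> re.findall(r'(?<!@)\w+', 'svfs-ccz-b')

['svfs', 'ccz', 'b']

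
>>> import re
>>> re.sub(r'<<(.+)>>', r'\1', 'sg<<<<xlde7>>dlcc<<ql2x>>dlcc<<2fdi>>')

'sg<<xlde7>>dlcc<<ql2x>>dlcc<<2fdi'

Matches: at [2:37] → '<<<<xlde7>>dlcc<<ql2x>>dlcc<<2fdi>>'.
The replacement refers to a captured group, so each match is rewritten using its own captured text.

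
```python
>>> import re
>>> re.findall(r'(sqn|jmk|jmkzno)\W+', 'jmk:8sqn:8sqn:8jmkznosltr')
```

['jmk', 'sqn', 'sqn']

One capturing group, so `findall` returns just the captured substring from each match — 3 in all.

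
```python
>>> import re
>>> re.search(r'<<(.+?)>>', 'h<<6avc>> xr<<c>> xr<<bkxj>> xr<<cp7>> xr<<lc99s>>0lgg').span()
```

The match spans [1:9] → '<<6avc>>'.

(1, 9)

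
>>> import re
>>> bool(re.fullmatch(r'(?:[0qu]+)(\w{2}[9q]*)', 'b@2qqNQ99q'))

`re.fullmatch` requires the pattern to consume the entire string.
Here the string isn't matched end-to-end, so the call returns None, and `bool(None)` is False.

False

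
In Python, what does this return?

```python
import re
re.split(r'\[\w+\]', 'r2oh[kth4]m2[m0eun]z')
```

Splitting on the pattern gives 3 pieces.

['r2oh', 'm2', 'z']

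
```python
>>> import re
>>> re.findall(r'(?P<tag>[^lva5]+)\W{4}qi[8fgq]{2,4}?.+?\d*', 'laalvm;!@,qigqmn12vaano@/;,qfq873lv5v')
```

This matches one or more of any character except [lva5] (captured as 'tag'); then exactly 4 of a non-word character, then the literal 'qi'; then 2 to 4 of one of [8fgq] (lazy), then one or more of any character (lazy), then zero or more of a digit.
Matches: at [5:15] match 'm;!@,qigqm', group 1 = 'm'.
One capturing group, so `findall` returns just the captured substring from the one match — 1 in all.

['m']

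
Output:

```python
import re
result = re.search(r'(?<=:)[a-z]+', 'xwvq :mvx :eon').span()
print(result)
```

(6, 9)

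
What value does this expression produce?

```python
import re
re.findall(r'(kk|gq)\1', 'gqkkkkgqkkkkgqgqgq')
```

['kk', 'kk', 'gq']

`\1` is not a pattern — it's the concrete string captured by group 1, re-applied verbatim.
`findall` collects group 1 from each match (3 total).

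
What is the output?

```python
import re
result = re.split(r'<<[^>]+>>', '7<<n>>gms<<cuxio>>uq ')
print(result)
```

`split` removes every match and returns the 3 fragments in between.

['7', 'gms', 'uq ']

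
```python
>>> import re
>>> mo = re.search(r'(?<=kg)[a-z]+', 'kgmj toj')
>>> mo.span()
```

(2, 4)

Lookahead/lookbehind check context without consuming it, so the matched span excludes the asserted characters.
Unlike `match`, `search` isn't anchored — it looks for the pattern anywhere in the string.
The match spans [2:4] → 'mj'.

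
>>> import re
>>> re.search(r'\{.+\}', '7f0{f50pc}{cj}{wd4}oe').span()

(3, 19)

`search` walks the string left to right and returns the first match it finds.
The match spans [3:19] → '{f50pc}{cj}{wd4}'.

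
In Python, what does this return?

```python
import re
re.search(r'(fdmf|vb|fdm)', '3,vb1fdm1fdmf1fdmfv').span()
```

The match spans [2:4] → 'vb'.

(2, 4)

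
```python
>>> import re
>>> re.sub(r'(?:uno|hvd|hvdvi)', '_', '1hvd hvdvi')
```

'1_ _vi'

The regex engine tests alternatives in the order written; an earlier branch that matches wins even if a later one would match more.
Every occurrence is swapped for '_'.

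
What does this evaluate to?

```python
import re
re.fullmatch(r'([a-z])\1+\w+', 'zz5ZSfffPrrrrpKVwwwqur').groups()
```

('z',)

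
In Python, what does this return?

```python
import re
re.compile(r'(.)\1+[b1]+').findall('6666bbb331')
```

['6', '3']

A backreference is literal: `\1` must see the identical characters the first group matched.
With a single group, `findall` returns only what that group captured — 2 items.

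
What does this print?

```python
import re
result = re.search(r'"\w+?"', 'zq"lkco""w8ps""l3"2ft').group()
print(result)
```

The match spans [2:8] → '"lkco"'.

"lkco"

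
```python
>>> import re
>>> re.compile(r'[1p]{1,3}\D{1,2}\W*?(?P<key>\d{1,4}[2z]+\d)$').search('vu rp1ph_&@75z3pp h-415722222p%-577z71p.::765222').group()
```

'1p.::765222'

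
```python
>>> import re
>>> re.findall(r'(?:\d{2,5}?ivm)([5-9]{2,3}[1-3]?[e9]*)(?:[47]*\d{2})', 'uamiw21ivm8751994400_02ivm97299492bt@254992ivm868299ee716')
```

['875199', '97299', '868299ee']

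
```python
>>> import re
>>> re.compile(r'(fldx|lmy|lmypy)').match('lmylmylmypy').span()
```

`re.match` won't scan ahead — the pattern has to work from the very first character.
The match spans [0:3] → 'lmy'.
Captured: group 1 = 'lmy'.

(0, 3)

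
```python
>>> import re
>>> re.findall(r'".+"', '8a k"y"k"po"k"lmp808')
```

['"y"k"po"k"']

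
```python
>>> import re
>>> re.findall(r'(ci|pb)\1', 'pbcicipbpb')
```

The backreference `\1` re-matches whatever the first group consumed, character for character.
Scanning left to right: at [2:6] match 'cici', group 1 = 'ci'; at [6:10] match 'pbpb', group 1 = 'pb'.
One capturing group, so `findall` returns just the captured substring from each match — 2 in all.

['ci', 'pb']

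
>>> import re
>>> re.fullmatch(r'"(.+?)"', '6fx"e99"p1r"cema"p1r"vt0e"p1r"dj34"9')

None

`re.fullmatch` requires the pattern to consume the entire string.
Here there's no way to consume every character, so the call returns None.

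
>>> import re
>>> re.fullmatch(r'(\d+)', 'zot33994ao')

None

This matches one or more of a digit (captured).
`fullmatch` succeeds only if the pattern covers the string from start to end.
Here the string isn't matched end-to-end, so the call returns None.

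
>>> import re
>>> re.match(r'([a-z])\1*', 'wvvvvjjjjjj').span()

(0, 1)

The backreference `\1` re-matches whatever the first group consumed, character for character.
`match` is anchored at position 0; if the pattern doesn't fit there, it returns None.
The match spans [0:1] → 'w'.
Captured: group 1 = 'w'.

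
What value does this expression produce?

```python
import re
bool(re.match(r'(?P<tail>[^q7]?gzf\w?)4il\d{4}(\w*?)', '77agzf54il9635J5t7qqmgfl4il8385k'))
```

False

With `match`, the pattern is implicitly anchored at the beginning.
Here position 0 doesn't satisfy it, so the call returns None, and `bool(None)` is False.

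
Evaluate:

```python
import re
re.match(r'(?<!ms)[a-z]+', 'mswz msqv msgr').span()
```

(0, 4)

Because the assertion is negative and zero-width, positions next to the forbidden text are skipped.
With `match`, the pattern is implicitly anchored at the beginning.
The match spans [0:4] → 'mswz'.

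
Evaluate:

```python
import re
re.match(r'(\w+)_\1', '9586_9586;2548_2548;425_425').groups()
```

('9586',)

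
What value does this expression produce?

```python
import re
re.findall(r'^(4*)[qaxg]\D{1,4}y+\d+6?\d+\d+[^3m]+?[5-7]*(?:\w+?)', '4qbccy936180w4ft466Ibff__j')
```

['4']

The pattern matches anchored at the start of the string; then zero or more of a literal '4' (captured); then one of [qaxg], then 1 to 4 of a non-digit, then one or more of the literal 'y'; then one or more of a digit, then optionally the literal '6'; then one or more of a digit; then one or more of a digit, then one or more of any character except [3m] (lazy), then zero or more of a character in [5-7]; then one or more of a word character (lazy) (non-capturing group).
With a single group, `findall` returns only what that group captured — 1 item.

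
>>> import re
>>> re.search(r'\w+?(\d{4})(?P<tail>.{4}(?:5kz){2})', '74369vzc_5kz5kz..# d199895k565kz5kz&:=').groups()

('4369', 'vzc_5kz5kz')

Pattern: one or more of a word character (lazy); then exactly 4 of a digit (captured); then exactly 4 of any character, then the literal '5kz' repeated 2 times (captured as 'tail').
`re.search` tries every starting position until one works.
The match spans [0:15] → '74369vzc_5kz5kz'.
Captured: group 1 = '4369', group 2 = 'vzc_5kz5kz'.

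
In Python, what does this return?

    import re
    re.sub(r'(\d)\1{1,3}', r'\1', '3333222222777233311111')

'32272311'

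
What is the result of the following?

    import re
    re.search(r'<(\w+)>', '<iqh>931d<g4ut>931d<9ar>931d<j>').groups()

The match spans [0:5] → '<iqh>'.
Captured: group 1 = 'iqh'.

('iqh',)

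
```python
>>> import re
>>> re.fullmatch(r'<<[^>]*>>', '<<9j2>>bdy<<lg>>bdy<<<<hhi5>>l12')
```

None

`re.fullmatch` requires the pattern to consume the entire string.
Here there's no way to consume every character, so the call returns None.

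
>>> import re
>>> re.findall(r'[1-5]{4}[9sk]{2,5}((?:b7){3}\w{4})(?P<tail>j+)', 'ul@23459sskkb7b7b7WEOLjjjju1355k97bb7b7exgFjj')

[('b7b7b7WEOL', 'jjjj')]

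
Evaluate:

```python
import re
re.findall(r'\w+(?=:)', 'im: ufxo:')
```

Lookahead/lookbehind check context without consuming it, so the matched span excludes the asserted characters.
Matches: at [0:2] → 'im'; at [4:8] → 'ufxo'.
`findall` yields the raw match text (2 of them) because the pattern has no groups.

['im', 'ufxo']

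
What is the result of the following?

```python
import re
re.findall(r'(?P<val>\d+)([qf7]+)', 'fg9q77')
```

[('9', 'q77')]

This matches one or more of a digit (captured as 'val'); then one or more of one of [qf7] (captured).
Scanning left to right: at [2:6] match '9q77', groups = ('9', 'q77').
Multiple groups make `findall` return tuples — one 2-tuple for the one match.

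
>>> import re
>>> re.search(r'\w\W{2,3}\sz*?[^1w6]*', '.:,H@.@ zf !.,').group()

'H@.@ zf !.,'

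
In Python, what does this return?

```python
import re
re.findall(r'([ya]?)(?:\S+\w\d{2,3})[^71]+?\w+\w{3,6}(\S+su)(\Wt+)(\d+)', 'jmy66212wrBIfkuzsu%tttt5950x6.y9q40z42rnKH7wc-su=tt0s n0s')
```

[('', '-su', '=tt', '0')]

Multiple groups make `findall` return tuples — one 4-tuple for the one match.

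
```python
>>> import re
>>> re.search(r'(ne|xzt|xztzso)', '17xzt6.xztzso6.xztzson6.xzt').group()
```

The match spans [2:5] → 'xzt'.

'xzt'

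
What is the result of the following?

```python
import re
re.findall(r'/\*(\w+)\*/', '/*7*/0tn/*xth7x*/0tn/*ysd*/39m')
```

['7', 'xth7x', 'ysd']

Walking the string: at [0:5] match '/*7*/', group 1 = '7'; at [8:17] match '/*xth7x*/', group 1 = 'xth7x'; at [20:27] match '/*ysd*/', group 1 = 'ysd'.
`findall` collects group 1 from each match (3 total).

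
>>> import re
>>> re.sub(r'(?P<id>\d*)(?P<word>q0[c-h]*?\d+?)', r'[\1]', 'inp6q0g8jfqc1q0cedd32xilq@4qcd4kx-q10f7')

The replacement refers to a captured group, so each match is rewritten using its own captured text.

'inp[6]jfqc[1]2xilq@4qcd4kx-q10f7'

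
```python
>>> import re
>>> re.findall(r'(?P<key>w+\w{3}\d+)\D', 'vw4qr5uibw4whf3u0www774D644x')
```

This matches one or more of the literal 'w', then exactly 3 of a word character, then one or more of a digit (captured as 'key'); then a non-digit.
Walking the string: at [1:7] match 'w4qr5u', group 1 = 'w4qr5'; at [17:24] match 'www774D', group 1 = 'www774'.
With a single group, `findall` returns only what that group captured — 2 items.

['w4qr5', 'www774']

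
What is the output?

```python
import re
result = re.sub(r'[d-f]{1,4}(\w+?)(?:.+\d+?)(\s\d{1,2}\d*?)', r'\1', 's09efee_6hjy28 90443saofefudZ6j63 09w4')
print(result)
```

The `?` after the quantifier makes it lazy — it takes as little as possible before letting the rest of the pattern try.
`\1` in the replacement pulls in group 1's text for each match.

s09_w4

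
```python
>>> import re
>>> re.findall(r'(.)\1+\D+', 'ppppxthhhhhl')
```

The backreference `\1` re-matches whatever the first group consumed, character for character.
With a single group, `findall` returns only what that group captured — 1 item.

['p']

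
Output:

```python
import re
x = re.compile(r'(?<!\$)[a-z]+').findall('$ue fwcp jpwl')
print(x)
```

['e', 'fwcp', 'jpwl']

The negative lookaround is zero-width — it rules out positions where the adjacent text would match, without consuming anything.
Walking the string: at [2:3] → 'e'; at [4:8] → 'fwcp'; at [9:13] → 'jpwl'.
`findall` yields the raw match text (3 of them) because the pattern has no groups.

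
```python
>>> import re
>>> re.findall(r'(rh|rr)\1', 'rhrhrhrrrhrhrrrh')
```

The backreference `\1` re-matches whatever the first group consumed, character for character.
One capturing group, so `findall` returns just the captured substring from each match — 2 in all.

['rh', 'rh']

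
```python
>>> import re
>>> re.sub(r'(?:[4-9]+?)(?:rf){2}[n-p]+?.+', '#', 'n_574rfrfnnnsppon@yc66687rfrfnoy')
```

'n_#'

Pattern: one or more of a character in [4-9] (lazy) (non-capturing group); then the literal 'rf' repeated 2 times, then one or more of a character in [n-p] (lazy), then one or more of any character.
`sub` substitutes '#' at each match site.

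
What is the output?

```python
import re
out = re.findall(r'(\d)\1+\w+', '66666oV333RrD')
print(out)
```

['6']

`\1` is not a pattern — it's the concrete string captured by group 1, re-applied verbatim.
`findall` collects group 1 from the one match (1 total).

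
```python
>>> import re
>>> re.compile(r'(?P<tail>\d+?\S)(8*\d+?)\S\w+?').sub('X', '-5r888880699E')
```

'-X9E'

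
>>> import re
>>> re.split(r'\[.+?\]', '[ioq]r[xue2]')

['', 'r', '']

Because the quantifier is non-greedy, it stops expanding at the earliest point where the rest of the pattern can succeed.
Matches to split on: at [0:5] → '[ioq]'; at [6:12] → '[xue2]'.
`split` removes every match and returns the 3 fragments in between.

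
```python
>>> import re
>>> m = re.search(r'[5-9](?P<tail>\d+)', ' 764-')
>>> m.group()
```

This matches a character in [5-9]; then one or more of a digit (captured as 'tail').
The match spans [1:4] → '764'.

'764'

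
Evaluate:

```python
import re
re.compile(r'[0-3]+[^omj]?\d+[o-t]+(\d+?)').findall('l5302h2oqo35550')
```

Pattern: one or more of a character in [0-3], then optionally any character except [omj]; then one or more of a digit; then one or more of a character in [o-t]; then one or more of a digit (lazy) (captured).
With the lazy modifier that quantifier settles for the fewest repetitions that let the rest of the pattern succeed (the atoms after it are unaffected and can still be greedy).
Walking the string: at [2:11] match '302h2oqo3', group 1 = '3'.
`findall` collects group 1 from the one match (1 total).

['3']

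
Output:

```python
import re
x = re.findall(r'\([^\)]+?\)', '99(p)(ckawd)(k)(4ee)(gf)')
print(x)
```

Matches: at [2:5] → '(p)'; at [5:12] → '(ckawd)'; at [12:15] → '(k)'; at [15:20] → '(4ee)'; at [20:24] → '(gf)'.
With no groups in the pattern, `findall` gives back each whole match — 5 here.

['(p)', '(ckawd)', '(k)', '(4ee)', '(gf)']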